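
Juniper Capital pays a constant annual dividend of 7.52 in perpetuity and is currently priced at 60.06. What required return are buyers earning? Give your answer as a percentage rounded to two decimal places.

12.52%

P = C/r ⇒ r = C/P = 7.52/60.06 = 0.125208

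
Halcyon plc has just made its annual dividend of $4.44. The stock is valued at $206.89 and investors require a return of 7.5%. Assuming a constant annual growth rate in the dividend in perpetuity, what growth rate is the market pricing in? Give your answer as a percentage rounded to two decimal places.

P = D₀(1+g)/(r−g) ⇒ P(r−g) = D₀(1+g) ⇒ g(P+D₀) = P·r − D₀
g = (P·r − D₀)/(P + D₀) = ($206.89×0.075 − $4.44) / ($206.89 + $4.44) = 0.052414

5.24%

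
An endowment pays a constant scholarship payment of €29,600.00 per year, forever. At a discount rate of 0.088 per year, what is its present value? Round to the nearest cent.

Level perpetuity: PV = C / r = €29,600.00 / 0.088 = €336,363.64

€336363.64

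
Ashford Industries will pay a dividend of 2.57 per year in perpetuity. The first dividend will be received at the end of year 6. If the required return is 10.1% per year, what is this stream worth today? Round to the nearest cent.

15.73

Value at end of year 5: C / r = 2.57 / 0.101 = 25.4455
Discount to today: PV = 25.4455 / (1 + 0.101)^5 = 25.4455 / 1.617844 = 15.73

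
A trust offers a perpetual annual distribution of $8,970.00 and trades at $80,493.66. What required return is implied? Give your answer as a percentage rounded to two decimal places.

11.14%

P = C/r ⇒ r = C/P = $8,970.00/$80,493.66 = 0.111437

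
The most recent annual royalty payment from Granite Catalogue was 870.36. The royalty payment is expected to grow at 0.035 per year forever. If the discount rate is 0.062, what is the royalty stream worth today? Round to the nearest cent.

33363.80

D₁ = D₀ × (1 + g) = 870.36 × 1.035 = 900.8226
Growing perpetuity: P = D₁ / (r − g) = 900.8226 / (0.062 − 0.035) = 33,363.80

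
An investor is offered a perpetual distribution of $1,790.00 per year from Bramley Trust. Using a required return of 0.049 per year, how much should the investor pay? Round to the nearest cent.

Level perpetuity: PV = C / r = $1,790.00 / 0.049 = $36,530.61

$36530.61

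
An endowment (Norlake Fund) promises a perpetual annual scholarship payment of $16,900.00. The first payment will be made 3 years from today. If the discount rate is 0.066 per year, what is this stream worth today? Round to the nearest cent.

Value at end of year 2: C / r = $16,900.00 / 0.066 = $256,060.6061
Discount to today: PV = $256,060.6061 / (1 + 0.066)^2 = $256,060.6061 / 1.136356 = $225,334.85

$225334.85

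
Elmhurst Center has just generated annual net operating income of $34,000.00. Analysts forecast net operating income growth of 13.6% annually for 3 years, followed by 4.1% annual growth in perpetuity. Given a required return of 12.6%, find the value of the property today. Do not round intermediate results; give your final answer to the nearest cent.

D_1 = 38624.00000
D_2 = 43876.86400
D_3 = 49844.11750
Terminal value at year 3: TV = D_3×(1+g_2)/(r−g_2) = 51887.72632/0.085 = 610443.83908
P_0 = D_1/(1+r)^1 + D_2/(1+r)^2 + D_3/(1+r)^3 + TV/(1+r)^3
    = 34301.95382 + 34606.58929 + 34913.93022 + 427592.95720 = 531415.43053

$531415.43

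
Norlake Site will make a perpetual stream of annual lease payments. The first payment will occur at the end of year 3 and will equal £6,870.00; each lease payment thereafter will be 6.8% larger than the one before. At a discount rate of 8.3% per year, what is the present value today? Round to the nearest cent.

Value at end of year 2: C₁ / (r − g) = £6,870.00 / (0.083 − 0.068) = £458,000.0000
Discount to today: PV = £458,000.0000 / (1 + 0.083)^2 = £458,000.0000 / 1.172889 = £390,488.78

£390488.78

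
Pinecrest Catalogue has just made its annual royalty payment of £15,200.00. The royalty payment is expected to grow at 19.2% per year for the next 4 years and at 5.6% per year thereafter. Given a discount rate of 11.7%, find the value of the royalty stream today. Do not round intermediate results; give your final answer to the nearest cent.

D_1 = 18118.40000
D_2 = 21597.13280
D_3 = 25743.78230
D_4 = 30686.58850
Terminal value at year 4: TV = D_4×(1+g_2)/(r−g_2) = 32405.03745/0.061 = 531230.12221
P_0 = D_1/(1+r)^1 + D_2/(1+r)^2 + D_3/(1+r)^3 + D_4/(1+r)^4 + TV/(1+r)^4
    = 16220.59087 + 17309.70843 + 18471.95385 + 19712.23723 + 341247.91008 = 412962.40045

£412962.40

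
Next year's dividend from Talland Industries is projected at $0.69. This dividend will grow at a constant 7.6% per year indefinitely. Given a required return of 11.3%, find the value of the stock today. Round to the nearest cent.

$18.65

Growing perpetuity: P = D₁ / (r − g) = $0.6900 / (0.113 − 0.076) = $18.65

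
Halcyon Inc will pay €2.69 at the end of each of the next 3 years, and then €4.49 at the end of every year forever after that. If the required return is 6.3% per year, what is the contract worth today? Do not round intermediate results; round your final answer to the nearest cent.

PV of 3-year annuity: €2.69 × [1 − (1+0.063)^−3] / 0.063 = 7.15068
Perpetuity value at year 3: €4.49 / 0.063 = 71.26984
PV of perpetuity: 71.26984 / (1+0.063)^3 = 59.33432
Total PV = 7.15068 + 59.33432 = 66.48500

€66.49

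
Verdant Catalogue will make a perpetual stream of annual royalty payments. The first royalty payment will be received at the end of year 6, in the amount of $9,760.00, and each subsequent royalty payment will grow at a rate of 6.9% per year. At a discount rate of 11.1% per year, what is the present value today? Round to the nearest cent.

$137287.26

Value at end of year 5: C₁ / (r − g) = $9,760.00 / (0.111 − 0.069) = $232,380.9524
Discount to today: PV = $232,380.9524 / (1 + 0.111)^5 = $232,380.9524 / 1.692662 = $137,287.26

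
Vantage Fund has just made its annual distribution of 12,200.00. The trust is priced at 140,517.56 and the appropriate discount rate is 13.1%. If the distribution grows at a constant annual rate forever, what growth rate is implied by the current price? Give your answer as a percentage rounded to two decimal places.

P = D₀(1+g)/(r−g) ⇒ P(r−g) = D₀(1+g) ⇒ g(P+D₀) = P·r − D₀
g = (P·r − D₀)/(P + D₀) = (140,517.56×0.131 − 12,200.00) / (140,517.56 + 12,200.00) = 0.040649

4.06%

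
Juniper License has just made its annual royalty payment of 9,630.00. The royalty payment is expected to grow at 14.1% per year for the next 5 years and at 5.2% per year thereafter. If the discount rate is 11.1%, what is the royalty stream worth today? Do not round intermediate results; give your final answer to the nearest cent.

248370.78

D_1 = 10987.83000
D_2 = 12537.11403
D_3 = 14304.84711
D_4 = 16321.83055
D_5 = 18623.20866
Terminal value at year 5: TV = D_5×(1+g_2)/(r−g_2) = 19591.61551/0.059 = 332061.27980
P_0 = D_1/(1+r)^1 + D_2/(1+r)^2 + D_3/(1+r)^3 + D_4/(1+r)^4 + D_5/(1+r)^5 + TV/(1+r)^5
    = 9890.03600 + 10157.09368 + 10431.36264 + 10713.03760 + 11002.31854 + 196176.93396 = 248370.78242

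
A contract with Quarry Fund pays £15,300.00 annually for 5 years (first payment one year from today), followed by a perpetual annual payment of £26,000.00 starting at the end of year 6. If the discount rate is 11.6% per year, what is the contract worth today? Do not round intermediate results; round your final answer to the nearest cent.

PV of 5-year annuity: £15,300.00 × [1 − (1+0.116)^−5] / 0.116 = 55704.00876
Perpetuity value at year 5: £26,000.00 / 0.116 = 224137.93103
PV of perpetuity: 224137.93103 / (1+0.116)^5 = 129477.52398
Total PV = 55704.00876 + 129477.52398 = 185181.53275

£185181.53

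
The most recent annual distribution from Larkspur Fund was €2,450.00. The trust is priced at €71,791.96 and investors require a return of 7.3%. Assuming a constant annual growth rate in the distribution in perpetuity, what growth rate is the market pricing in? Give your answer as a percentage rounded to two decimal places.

3.76%

P = D₀(1+g)/(r−g) ⇒ P(r−g) = D₀(1+g) ⇒ g(P+D₀) = P·r − D₀
g = (P·r − D₀)/(P + D₀) = (€71,791.96×0.073 − €2,450.00) / (€71,791.96 + €2,450.00) = 0.037591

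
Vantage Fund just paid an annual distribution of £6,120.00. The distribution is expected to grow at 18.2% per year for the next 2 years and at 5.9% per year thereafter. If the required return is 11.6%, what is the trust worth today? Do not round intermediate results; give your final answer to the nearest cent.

£140896.81

D_1 = 7233.84000
D_2 = 8550.39888
Terminal value at year 2: TV = D_2×(1+g_2)/(r−g_2) = 9054.87241/0.057 = 158857.41077
P_0 = D_1/(1+r)^1 + D_2/(1+r)^2 + TV/(1+r)^2
    = 6481.93548 + 6865.27575 + 127549.59691 = 140896.80815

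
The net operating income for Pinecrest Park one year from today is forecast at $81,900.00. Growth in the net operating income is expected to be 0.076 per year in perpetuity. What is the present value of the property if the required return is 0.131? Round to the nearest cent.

$1489090.91

Growing perpetuity: P = D₁ / (r − g) = $81,900.0000 / (0.131 − 0.076) = $1,489,090.91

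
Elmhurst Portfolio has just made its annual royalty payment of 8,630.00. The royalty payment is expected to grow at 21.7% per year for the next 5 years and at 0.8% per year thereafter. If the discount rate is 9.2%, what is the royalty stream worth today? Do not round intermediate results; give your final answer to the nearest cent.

238478.62

D_1 = 10502.71000
D_2 = 12781.79807
D_3 = 15555.44825
D_4 = 18930.98052
D_5 = 23039.00329
Terminal value at year 5: TV = D_5×(1+g_2)/(r−g_2) = 23223.31532/0.084 = 276468.03954
P_0 = D_1/(1+r)^1 + D_2/(1+r)^2 + D_3/(1+r)^3 + D_4/(1+r)^4 + D_5/(1+r)^5 + TV/(1+r)^5
    = 9617.86630 + 10718.81253 + 11945.78283 + 13313.20303 + 14837.15026 + 178045.80316 = 238478.61812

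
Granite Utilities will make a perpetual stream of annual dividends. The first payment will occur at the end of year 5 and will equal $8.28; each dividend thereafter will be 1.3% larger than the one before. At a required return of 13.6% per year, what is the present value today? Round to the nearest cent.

$40.42

Value at end of year 4: C₁ / (r − g) = $8.28 / (0.136 − 0.013) = $67.3171
Discount to today: PV = $67.3171 / (1 + 0.136)^4 = $67.3171 / 1.665380 = $40.42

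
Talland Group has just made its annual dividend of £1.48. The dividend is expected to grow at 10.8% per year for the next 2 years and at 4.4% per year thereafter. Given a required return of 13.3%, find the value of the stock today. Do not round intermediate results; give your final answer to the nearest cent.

D_1 = 1.63984
D_2 = 1.81694
Terminal value at year 2: TV = D_2×(1+g_2)/(r−g_2) = 1.89689/0.089 = 21.31335
P_0 = D_1/(1+r)^1 + D_2/(1+r)^2 + TV/(1+r)^2
    = 1.44734 + 1.41541 + 16.60320 = 19.46595

£19.47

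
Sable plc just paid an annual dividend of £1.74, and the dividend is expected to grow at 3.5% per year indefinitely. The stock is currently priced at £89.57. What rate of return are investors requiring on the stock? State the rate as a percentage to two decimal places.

D₁ = £1.74 × 1.035 = £1.8009
P = D₁/(r − g) ⇒ r = D₁/P + g = £1.8009/£89.57 + 0.035 = 0.020106 + 0.035 = 0.055106

5.51%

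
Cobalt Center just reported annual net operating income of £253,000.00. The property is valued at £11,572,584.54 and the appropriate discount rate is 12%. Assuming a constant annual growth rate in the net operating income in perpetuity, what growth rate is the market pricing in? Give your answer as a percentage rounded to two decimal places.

P = D₀(1+g)/(r−g) ⇒ P(r−g) = D₀(1+g) ⇒ g(P+D₀) = P·r − D₀
g = (P·r − D₀)/(P + D₀) = (£11,572,584.54×0.12 − £253,000.00) / (£11,572,584.54 + £253,000.00) = 0.096038

9.60%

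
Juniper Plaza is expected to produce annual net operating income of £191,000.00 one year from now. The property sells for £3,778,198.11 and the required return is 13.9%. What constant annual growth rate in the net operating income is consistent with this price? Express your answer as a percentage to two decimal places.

8.84%

P = D₁/(r−g) ⇒ g = r − D₁/P = 0.139 − £191,000.00/£3,778,198.11 = 0.088447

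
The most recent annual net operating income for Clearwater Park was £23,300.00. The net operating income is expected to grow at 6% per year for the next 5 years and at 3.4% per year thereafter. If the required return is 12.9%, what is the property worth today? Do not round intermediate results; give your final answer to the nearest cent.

D_1 = 24698.00000
D_2 = 26179.88000
D_3 = 27750.67280
D_4 = 29415.71317
D_5 = 31180.65596
Terminal value at year 5: TV = D_5×(1+g_2)/(r−g_2) = 32240.79826/0.095 = 339376.82380
P_0 = D_1/(1+r)^1 + D_2/(1+r)^2 + D_3/(1+r)^3 + D_4/(1+r)^4 + D_5/(1+r)^5 + TV/(1+r)^5
    = 21875.99646 + 20539.02236 + 19283.75881 + 18105.21200 + 16998.69328 + 185017.35636 = 281820.03927

£281820.04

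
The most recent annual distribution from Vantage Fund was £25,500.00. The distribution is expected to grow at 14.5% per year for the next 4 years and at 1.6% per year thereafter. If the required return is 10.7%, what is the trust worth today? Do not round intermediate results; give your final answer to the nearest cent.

D_1 = 29197.50000
D_2 = 33431.13750
D_3 = 38278.65244
D_4 = 43829.05704
Terminal value at year 4: TV = D_4×(1+g_2)/(r−g_2) = 44530.32195/0.091 = 489344.19729
P_0 = D_1/(1+r)^1 + D_2/(1+r)^2 + D_3/(1+r)^3 + D_4/(1+r)^4 + TV/(1+r)^4
    = 26375.33875 + 27280.72527 + 28217.19100 + 29185.80279 + 325854.67733 = 436913.73514

£436913.74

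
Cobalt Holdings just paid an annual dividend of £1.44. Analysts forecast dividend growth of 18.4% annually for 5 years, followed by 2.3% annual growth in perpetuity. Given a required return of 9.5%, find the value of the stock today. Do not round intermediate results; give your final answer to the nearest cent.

D_1 = 1.70496
D_2 = 2.01867
D_3 = 2.39011
D_4 = 2.82989
D_5 = 3.35059
Terminal value at year 5: TV = D_5×(1+g_2)/(r−g_2) = 3.42765/0.072 = 47.60627
P_0 = D_1/(1+r)^1 + D_2/(1+r)^2 + D_3/(1+r)^3 + D_4/(1+r)^4 + D_5/(1+r)^5 + TV/(1+r)^5
    = 1.55704 + 1.68360 + 1.82044 + 1.96840 + 2.12839 + 30.24082 = 39.39867

£39.40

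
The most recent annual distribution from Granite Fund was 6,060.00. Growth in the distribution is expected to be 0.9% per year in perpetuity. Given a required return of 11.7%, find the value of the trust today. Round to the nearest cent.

56616.11

D₁ = D₀ × (1 + g) = 6,060.00 × 1.009 = 6,114.5400
Growing perpetuity: P = D₁ / (r − g) = 6,114.5400 / (0.117 − 0.009) = 56,616.11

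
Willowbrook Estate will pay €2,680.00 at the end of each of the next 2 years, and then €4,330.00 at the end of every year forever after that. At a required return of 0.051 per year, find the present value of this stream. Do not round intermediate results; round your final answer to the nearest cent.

€81838.28

PV of 2-year annuity: €2,680.00 × [1 − (1+0.051)^−2] / 0.051 = 4976.16787
Perpetuity value at year 2: €4,330.00 / 0.051 = 84901.96078
PV of perpetuity: 84901.96078 / (1+0.051)^2 = 76862.10748
Total PV = 4976.16787 + 76862.10748 = 81838.27534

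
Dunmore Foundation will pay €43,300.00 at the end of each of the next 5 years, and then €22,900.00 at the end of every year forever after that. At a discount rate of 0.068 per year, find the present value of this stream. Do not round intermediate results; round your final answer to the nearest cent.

PV of 5-year annuity: €43,300.00 × [1 − (1+0.068)^−5] / 0.068 = 178493.34204
Perpetuity value at year 5: €22,900.00 / 0.068 = 336764.70588
PV of perpetuity: 336764.70588 / (1+0.068)^5 = 242365.22476
Total PV = 178493.34204 + 242365.22476 = 420858.56680

€420858.57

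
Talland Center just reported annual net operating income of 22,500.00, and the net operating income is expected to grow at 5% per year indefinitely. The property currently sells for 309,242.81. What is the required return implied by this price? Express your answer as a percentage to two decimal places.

12.64%

D₁ = 22,500.00 × 1.05 = 23,625.0000
P = D₁/(r − g) ⇒ r = D₁/P + g = 23,625.0000/309,242.81 + 0.05 = 0.076396 + 0.05 = 0.126396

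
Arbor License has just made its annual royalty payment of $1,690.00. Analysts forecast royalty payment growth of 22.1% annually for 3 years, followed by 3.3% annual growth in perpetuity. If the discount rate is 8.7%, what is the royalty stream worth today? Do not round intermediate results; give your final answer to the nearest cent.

$52245.54

D_1 = 2063.49000
D_2 = 2519.52129
D_3 = 3076.33550
Terminal value at year 3: TV = D_3×(1+g_2)/(r−g_2) = 3177.85457/0.054 = 58849.15864
P_0 = D_1/(1+r)^1 + D_2/(1+r)^2 + D_3/(1+r)^3 + TV/(1+r)^3
    = 1898.33487 + 2132.35223 + 2395.21810 + 45819.63507 = 52245.54026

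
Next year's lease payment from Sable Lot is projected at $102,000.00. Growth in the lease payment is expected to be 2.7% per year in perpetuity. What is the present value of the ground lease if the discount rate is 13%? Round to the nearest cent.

$990291.26

Growing perpetuity: P = D₁ / (r − g) = $102,000.0000 / (0.13 − 0.027) = $990,291.26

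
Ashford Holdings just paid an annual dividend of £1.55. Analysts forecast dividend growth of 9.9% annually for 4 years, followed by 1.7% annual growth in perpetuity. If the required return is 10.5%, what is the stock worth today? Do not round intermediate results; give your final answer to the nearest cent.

£23.64

D_1 = 1.70345
D_2 = 1.87209
D_3 = 2.05743
D_4 = 2.26111
Terminal value at year 4: TV = D_4×(1+g_2)/(r−g_2) = 2.29955/0.088 = 26.13128
P_0 = D_1/(1+r)^1 + D_2/(1+r)^2 + D_3/(1+r)^3 + D_4/(1+r)^4 + TV/(1+r)^4
    = 1.54158 + 1.53321 + 1.52489 + 1.51661 + 17.52716 = 23.64346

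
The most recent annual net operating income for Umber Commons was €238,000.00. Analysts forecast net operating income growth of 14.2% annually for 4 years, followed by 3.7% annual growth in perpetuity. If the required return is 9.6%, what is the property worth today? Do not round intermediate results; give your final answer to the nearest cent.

€5987068.38

D_1 = 271796.00000
D_2 = 310391.03200
D_3 = 354466.55854
D_4 = 404800.80986
Terminal value at year 4: TV = D_4×(1+g_2)/(r−g_2) = 419778.43982/0.059 = 7114888.81054
P_0 = D_1/(1+r)^1 + D_2/(1+r)^2 + D_3/(1+r)^3 + D_4/(1+r)^4 + TV/(1+r)^4
    = 247989.05109 + 258397.35068 + 269242.49497 + 280542.81866 + 4930896.66016 = 5987068.37556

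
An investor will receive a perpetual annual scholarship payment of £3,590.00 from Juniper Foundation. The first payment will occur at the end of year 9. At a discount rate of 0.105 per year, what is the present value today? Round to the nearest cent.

Value at end of year 8: C / r = £3,590.00 / 0.105 = £34,190.4762
Discount to today: PV = £34,190.4762 / (1 + 0.105)^8 = £34,190.4762 / 2.222789 = £15,381.79

£15381.79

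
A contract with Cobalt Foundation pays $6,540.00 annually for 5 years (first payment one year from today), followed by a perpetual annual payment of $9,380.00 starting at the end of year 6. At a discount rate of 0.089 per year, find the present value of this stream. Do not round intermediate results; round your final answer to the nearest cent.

PV of 5-year annuity: $6,540.00 × [1 − (1+0.089)^−5] / 0.089 = 25504.46082
Perpetuity value at year 5: $9,380.00 / 0.089 = 105393.25843
PV of perpetuity: 105393.25843 / (1+0.089)^5 = 68813.46600
Total PV = 25504.46082 + 68813.46600 = 94317.92682

$94317.93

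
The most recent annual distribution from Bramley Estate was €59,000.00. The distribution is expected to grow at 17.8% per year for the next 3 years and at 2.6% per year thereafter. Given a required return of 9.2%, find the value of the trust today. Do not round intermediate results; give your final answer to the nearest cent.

€1357764.17

D_1 = 69502.00000
D_2 = 81873.35600
D_3 = 96446.81337
Terminal value at year 3: TV = D_3×(1+g_2)/(r−g_2) = 98954.43052/0.066 = 1499309.55327
P_0 = D_1/(1+r)^1 + D_2/(1+r)^2 + D_3/(1+r)^3 + TV/(1+r)^3
    = 63646.52015 + 68658.97503 + 74066.18369 + 1151392.49185 = 1357764.17071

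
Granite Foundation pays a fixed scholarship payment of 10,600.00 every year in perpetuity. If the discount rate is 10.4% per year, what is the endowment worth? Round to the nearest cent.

Level perpetuity: PV = C / r = 10,600.00 / 0.104 = 101,923.08

101923.08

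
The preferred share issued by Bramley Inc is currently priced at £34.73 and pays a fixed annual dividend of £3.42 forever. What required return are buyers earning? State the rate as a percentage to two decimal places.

P = C/r ⇒ r = C/P = £3.42/£34.73 = 0.098474

9.85%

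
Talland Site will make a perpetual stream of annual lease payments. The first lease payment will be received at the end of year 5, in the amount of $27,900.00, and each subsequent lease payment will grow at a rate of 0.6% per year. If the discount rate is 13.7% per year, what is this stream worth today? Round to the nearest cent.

$127435.68

Value at end of year 4: C₁ / (r − g) = $27,900.00 / (0.137 − 0.006) = $212,977.0992
Discount to today: PV = $212,977.0992 / (1 + 0.137)^4 = $212,977.0992 / 1.671252 = $127,435.68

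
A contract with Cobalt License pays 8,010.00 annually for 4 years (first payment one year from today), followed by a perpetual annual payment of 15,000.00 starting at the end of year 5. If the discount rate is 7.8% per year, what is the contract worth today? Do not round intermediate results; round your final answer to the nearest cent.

169052.48

PV of 4-year annuity: 8,010.00 × [1 − (1+0.078)^−4] / 0.078 = 26648.67245
Perpetuity value at year 4: 15,000.00 / 0.078 = 192307.69231
PV of perpetuity: 192307.69231 / (1+0.078)^4 = 142403.81131
Total PV = 26648.67245 + 142403.81131 = 169052.48376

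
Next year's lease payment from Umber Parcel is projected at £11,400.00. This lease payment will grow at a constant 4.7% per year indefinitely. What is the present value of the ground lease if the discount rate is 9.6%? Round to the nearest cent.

Growing perpetuity: P = D₁ / (r − g) = £11,400.0000 / (0.096 − 0.047) = £232,653.06

£232653.06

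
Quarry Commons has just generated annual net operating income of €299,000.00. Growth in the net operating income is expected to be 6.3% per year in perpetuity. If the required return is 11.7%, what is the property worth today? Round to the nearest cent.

D₁ = D₀ × (1 + g) = €299,000.00 × 1.063 = €317,837.0000
Growing perpetuity: P = D₁ / (r − g) = €317,837.0000 / (0.117 − 0.063) = €5,885,870.37

€5885870.37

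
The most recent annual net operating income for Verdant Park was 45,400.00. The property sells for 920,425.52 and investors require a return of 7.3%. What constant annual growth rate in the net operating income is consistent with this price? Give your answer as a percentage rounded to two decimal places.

2.26%

P = D₀(1+g)/(r−g) ⇒ P(r−g) = D₀(1+g) ⇒ g(P+D₀) = P·r − D₀
g = (P·r − D₀)/(P + D₀) = (920,425.52×0.073 − 45,400.00) / (920,425.52 + 45,400.00) = 0.022562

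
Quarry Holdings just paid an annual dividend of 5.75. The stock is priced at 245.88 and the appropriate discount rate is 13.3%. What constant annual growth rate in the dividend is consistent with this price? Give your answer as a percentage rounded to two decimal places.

10.71%

P = D₀(1+g)/(r−g) ⇒ P(r−g) = D₀(1+g) ⇒ g(P+D₀) = P·r − D₀
g = (P·r − D₀)/(P + D₀) = (245.88×0.133 − 5.75) / (245.88 + 5.75) = 0.107110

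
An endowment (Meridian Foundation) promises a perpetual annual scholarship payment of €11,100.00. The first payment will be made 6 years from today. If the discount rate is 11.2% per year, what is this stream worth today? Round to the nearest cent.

€58288.25

Value at end of year 5: C / r = €11,100.00 / 0.112 = €99,107.1429
Discount to today: PV = €99,107.1429 / (1 + 0.112)^5 = €99,107.1429 / 1.700294 = €58,288.25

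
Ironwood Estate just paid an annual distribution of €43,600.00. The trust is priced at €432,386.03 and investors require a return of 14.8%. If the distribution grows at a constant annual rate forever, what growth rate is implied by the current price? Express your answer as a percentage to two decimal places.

P = D₀(1+g)/(r−g) ⇒ P(r−g) = D₀(1+g) ⇒ g(P+D₀) = P·r − D₀
g = (P·r − D₀)/(P + D₀) = (€432,386.03×0.148 − €43,600.00) / (€432,386.03 + €43,600.00) = 0.042844

4.28%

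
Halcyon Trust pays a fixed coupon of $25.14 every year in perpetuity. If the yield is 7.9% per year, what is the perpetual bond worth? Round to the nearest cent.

$318.23

Level perpetuity: PV = C / r = $25.14 / 0.079 = $318.23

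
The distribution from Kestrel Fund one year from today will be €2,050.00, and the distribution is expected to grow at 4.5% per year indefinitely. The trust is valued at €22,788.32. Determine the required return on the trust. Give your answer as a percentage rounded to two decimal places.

P = D₁/(r − g) ⇒ r = D₁/P + g = €2,050.0000/€22,788.32 + 0.045 = 0.089958 + 0.045 = 0.134958

13.50%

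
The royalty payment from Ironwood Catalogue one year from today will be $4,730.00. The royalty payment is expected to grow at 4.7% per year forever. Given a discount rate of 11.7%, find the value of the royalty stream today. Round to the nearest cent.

Growing perpetuity: P = D₁ / (r − g) = $4,730.0000 / (0.117 − 0.047) = $67,571.43

$67571.43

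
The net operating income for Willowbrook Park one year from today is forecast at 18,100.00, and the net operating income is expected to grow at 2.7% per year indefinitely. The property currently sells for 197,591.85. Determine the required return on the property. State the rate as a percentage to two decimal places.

P = D₁/(r − g) ⇒ r = D₁/P + g = 18,100.0000/197,591.85 + 0.027 = 0.091603 + 0.027 = 0.118603

11.86%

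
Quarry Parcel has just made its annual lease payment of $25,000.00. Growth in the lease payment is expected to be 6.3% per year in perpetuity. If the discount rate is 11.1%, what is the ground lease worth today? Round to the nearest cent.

$553645.83

D₁ = D₀ × (1 + g) = $25,000.00 × 1.063 = $26,575.0000
Growing perpetuity: P = D₁ / (r − g) = $26,575.0000 / (0.111 − 0.063) = $553,645.83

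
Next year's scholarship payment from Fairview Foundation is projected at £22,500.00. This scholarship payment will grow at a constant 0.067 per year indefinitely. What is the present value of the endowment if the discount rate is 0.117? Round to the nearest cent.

Growing perpetuity: P = D₁ / (r − g) = £22,500.0000 / (0.117 − 0.067) = £450,000.00

£450000.00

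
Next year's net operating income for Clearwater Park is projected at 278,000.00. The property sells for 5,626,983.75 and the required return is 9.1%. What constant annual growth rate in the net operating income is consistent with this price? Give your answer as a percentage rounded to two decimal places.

4.16%

P = D₁/(r−g) ⇒ g = r − D₁/P = 0.091 − 278,000.00/5,626,983.75 = 0.041595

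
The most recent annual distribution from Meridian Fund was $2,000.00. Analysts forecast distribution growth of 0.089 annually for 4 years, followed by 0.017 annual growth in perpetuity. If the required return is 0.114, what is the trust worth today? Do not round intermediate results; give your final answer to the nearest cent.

$26710.30

D_1 = 2178.00000
D_2 = 2371.84200
D_3 = 2582.93594
D_4 = 2812.81724
Terminal value at year 4: TV = D_4×(1+g_2)/(r−g_2) = 2860.63513/0.097 = 29491.08381
P_0 = D_1/(1+r)^1 + D_2/(1+r)^2 + D_3/(1+r)^3 + D_4/(1+r)^4 + TV/(1+r)^4
    = 1955.11670 + 1911.24065 + 1868.34925 + 1826.42041 + 19149.17067 = 26710.29768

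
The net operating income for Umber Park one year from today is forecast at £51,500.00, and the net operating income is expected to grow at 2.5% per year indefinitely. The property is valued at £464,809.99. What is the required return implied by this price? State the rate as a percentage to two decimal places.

13.58%

P = D₁/(r − g) ⇒ r = D₁/P + g = £51,500.0000/£464,809.99 + 0.025 = 0.110798 + 0.025 = 0.135798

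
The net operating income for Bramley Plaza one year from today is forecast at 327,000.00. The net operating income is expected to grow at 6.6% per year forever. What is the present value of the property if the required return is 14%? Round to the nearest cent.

4418918.92

Growing perpetuity: P = D₁ / (r − g) = 327,000.0000 / (0.14 − 0.066) = 4,418,918.92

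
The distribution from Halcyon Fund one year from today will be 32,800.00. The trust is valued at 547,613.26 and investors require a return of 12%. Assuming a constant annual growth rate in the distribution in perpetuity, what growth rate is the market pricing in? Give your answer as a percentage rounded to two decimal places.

6.01%

P = D₁/(r−g) ⇒ g = r − D₁/P = 0.12 − 32,800.00/547,613.26 = 0.060104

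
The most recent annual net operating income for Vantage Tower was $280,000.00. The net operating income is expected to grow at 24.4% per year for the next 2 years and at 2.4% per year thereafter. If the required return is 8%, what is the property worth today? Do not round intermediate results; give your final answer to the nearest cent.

$7487037.04

D_1 = 348320.00000
D_2 = 433310.08000
Terminal value at year 2: TV = D_2×(1+g_2)/(r−g_2) = 443709.52192/0.056 = 7923384.32000
P_0 = D_1/(1+r)^1 + D_2/(1+r)^2 + TV/(1+r)^2
    = 322518.51852 + 371493.55281 + 6793024.96571 = 7487037.03704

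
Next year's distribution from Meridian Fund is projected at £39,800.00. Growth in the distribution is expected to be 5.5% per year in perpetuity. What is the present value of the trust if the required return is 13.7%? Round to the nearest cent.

Growing perpetuity: P = D₁ / (r − g) = £39,800.0000 / (0.137 − 0.055) = £485,365.85

£485365.85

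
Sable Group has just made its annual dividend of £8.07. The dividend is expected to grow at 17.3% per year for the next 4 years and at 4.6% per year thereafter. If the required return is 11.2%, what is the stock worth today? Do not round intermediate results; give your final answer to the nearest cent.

D_1 = 9.46611
D_2 = 11.10375
D_3 = 13.02470
D_4 = 15.27797
Terminal value at year 4: TV = D_4×(1+g_2)/(r−g_2) = 15.98075/0.066 = 242.13264
P_0 = D_1/(1+r)^1 + D_2/(1+r)^2 + D_3/(1+r)^3 + D_4/(1+r)^4 + TV/(1+r)^4
    = 8.51269 + 8.97966 + 9.47225 + 9.99186 + 158.35588 = 195.31234

£195.31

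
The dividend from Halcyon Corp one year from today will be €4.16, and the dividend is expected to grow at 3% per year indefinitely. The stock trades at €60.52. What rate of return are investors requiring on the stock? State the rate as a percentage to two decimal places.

9.87%

P = D₁/(r − g) ⇒ r = D₁/P + g = €4.1600/€60.52 + 0.03 = 0.068738 + 0.03 = 0.098738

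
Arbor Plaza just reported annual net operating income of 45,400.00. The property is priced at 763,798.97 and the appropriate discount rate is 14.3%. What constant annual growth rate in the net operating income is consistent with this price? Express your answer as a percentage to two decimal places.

7.89%

P = D₀(1+g)/(r−g) ⇒ P(r−g) = D₀(1+g) ⇒ g(P+D₀) = P·r − D₀
g = (P·r − D₀)/(P + D₀) = (763,798.97×0.143 − 45,400.00) / (763,798.97 + 45,400.00) = 0.078872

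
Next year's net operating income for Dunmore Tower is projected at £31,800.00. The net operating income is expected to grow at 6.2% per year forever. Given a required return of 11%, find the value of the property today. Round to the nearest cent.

Growing perpetuity: P = D₁ / (r − g) = £31,800.0000 / (0.11 − 0.062) = £662,500.00

£662500.00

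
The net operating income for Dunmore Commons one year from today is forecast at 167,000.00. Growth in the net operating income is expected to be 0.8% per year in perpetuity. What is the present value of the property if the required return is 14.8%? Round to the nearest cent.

Growing perpetuity: P = D₁ / (r − g) = 167,000.0000 / (0.148 − 0.008) = 1,192,857.14

1192857.14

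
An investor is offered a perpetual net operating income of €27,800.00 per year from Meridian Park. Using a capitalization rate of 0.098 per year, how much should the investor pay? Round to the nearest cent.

Level perpetuity: PV = C / r = €27,800.00 / 0.098 = €283,673.47

€283673.47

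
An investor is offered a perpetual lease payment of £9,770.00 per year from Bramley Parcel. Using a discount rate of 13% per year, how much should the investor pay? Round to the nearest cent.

£75153.85

Level perpetuity: PV = C / r = £9,770.00 / 0.13 = £75,153.85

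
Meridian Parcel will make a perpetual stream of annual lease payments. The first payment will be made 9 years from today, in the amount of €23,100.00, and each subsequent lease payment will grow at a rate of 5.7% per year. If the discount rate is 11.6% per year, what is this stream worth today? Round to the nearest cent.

€162722.05

Value at end of year 8: C₁ / (r − g) = €23,100.00 / (0.116 − 0.057) = €391,525.4237
Discount to today: PV = €391,525.4237 / (1 + 0.116)^8 = €391,525.4237 / 2.406099 = €162,722.05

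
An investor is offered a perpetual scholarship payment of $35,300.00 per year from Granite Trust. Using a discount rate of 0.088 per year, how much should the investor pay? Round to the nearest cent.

Level perpetuity: PV = C / r = $35,300.00 / 0.088 = $401,136.36

$401136.36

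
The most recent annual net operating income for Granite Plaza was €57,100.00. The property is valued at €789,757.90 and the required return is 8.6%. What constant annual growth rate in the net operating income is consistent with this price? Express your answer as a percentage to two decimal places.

1.28%

P = D₀(1+g)/(r−g) ⇒ P(r−g) = D₀(1+g) ⇒ g(P+D₀) = P·r − D₀
g = (P·r − D₀)/(P + D₀) = (€789,757.90×0.086 − €57,100.00) / (€789,757.90 + €57,100.00) = 0.012776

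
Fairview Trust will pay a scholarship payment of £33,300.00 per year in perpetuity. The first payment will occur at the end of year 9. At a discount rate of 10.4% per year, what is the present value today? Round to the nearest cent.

Value at end of year 8: C / r = £33,300.00 / 0.104 = £320,192.3077
Discount to today: PV = £320,192.3077 / (1 + 0.104)^8 = £320,192.3077 / 2.206747 = £145,096.96

£145096.96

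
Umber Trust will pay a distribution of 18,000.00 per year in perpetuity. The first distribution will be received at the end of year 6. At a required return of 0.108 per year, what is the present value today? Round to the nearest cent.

Value at end of year 5: C / r = 18,000.00 / 0.108 = 166,666.6667
Discount to today: PV = 166,666.6667 / (1 + 0.108)^5 = 166,666.6667 / 1.669932 = 99,804.46

99804.46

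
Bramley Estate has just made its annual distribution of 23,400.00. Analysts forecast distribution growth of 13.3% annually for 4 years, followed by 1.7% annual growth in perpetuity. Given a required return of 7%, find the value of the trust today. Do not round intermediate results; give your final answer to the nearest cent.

672688.92

D_1 = 26512.20000
D_2 = 30038.32260
D_3 = 34033.41951
D_4 = 38559.86430
Terminal value at year 4: TV = D_4×(1+g_2)/(r−g_2) = 39215.38199/0.053 = 739912.86780
P_0 = D_1/(1+r)^1 + D_2/(1+r)^2 + D_3/(1+r)^3 + D_4/(1+r)^4 + TV/(1+r)^4
    = 24777.75701 + 26236.63429 + 27781.40809 + 29417.13585 + 564475.98417 = 672688.91941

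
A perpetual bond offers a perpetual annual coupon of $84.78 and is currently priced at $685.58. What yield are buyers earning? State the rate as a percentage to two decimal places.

12.37%

P = C/r ⇒ r = C/P = $84.78/$685.58 = 0.123662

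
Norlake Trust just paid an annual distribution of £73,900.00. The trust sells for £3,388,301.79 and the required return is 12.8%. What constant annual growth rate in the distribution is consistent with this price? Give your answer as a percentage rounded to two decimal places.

10.39%

P = D₀(1+g)/(r−g) ⇒ P(r−g) = D₀(1+g) ⇒ g(P+D₀) = P·r − D₀
g = (P·r − D₀)/(P + D₀) = (£3,388,301.79×0.128 − £73,900.00) / (£3,388,301.79 + £73,900.00) = 0.103923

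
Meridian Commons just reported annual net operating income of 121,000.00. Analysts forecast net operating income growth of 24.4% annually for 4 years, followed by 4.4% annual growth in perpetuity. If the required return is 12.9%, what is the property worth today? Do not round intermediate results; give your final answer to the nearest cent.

D_1 = 150524.00000
D_2 = 187251.85600
D_3 = 232941.30886
D_4 = 289778.98823
Terminal value at year 4: TV = D_4×(1+g_2)/(r−g_2) = 302529.26371/0.085 = 3559167.80834
P_0 = D_1/(1+r)^1 + D_2/(1+r)^2 + D_3/(1+r)^3 + D_4/(1+r)^4 + TV/(1+r)^4
    = 133325.06643 + 146905.56478 + 161869.37342 + 178357.39640 + 2190648.49222 = 2811105.89325

2811105.89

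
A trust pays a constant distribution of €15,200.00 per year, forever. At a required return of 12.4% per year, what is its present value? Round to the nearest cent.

Level perpetuity: PV = C / r = €15,200.00 / 0.124 = €122,580.65

€122580.65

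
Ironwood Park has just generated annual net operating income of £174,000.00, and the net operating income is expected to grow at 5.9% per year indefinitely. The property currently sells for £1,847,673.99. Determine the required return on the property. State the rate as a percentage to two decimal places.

15.87%

D₁ = £174,000.00 × 1.059 = £184,266.0000
P = D₁/(r − g) ⇒ r = D₁/P + g = £184,266.0000/£1,847,673.99 + 0.059 = 0.099729 + 0.059 = 0.158729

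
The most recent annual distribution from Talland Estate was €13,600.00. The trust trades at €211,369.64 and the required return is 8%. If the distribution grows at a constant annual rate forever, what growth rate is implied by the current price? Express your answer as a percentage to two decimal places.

P = D₀(1+g)/(r−g) ⇒ P(r−g) = D₀(1+g) ⇒ g(P+D₀) = P·r − D₀
g = (P·r − D₀)/(P + D₀) = (€211,369.64×0.08 − €13,600.00) / (€211,369.64 + €13,600.00) = 0.014711

1.47%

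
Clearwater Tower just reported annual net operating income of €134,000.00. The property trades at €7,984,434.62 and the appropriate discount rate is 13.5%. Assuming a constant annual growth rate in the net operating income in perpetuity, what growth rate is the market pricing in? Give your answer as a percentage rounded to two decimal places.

P = D₀(1+g)/(r−g) ⇒ P(r−g) = D₀(1+g) ⇒ g(P+D₀) = P·r − D₀
g = (P·r − D₀)/(P + D₀) = (€7,984,434.62×0.135 − €134,000.00) / (€7,984,434.62 + €134,000.00) = 0.116266

11.63%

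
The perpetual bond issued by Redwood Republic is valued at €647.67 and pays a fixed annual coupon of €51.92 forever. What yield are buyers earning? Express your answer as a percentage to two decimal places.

8.02%

P = C/r ⇒ r = C/P = €51.92/€647.67 = 0.080164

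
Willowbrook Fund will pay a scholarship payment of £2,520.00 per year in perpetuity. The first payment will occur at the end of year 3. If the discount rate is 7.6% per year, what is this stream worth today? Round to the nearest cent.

Value at end of year 2: C / r = £2,520.00 / 0.076 = £33,157.8947
Discount to today: PV = £33,157.8947 / (1 + 0.076)^2 = £33,157.8947 / 1.157776 = £28,639.30

£28639.30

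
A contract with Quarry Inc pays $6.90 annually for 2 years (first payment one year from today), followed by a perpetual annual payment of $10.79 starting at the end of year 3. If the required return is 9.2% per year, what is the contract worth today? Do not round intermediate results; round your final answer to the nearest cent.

$110.46

PV of 2-year annuity: $6.90 × [1 − (1+0.092)^−2] / 0.092 = 12.10502
Perpetuity value at year 2: $10.79 / 0.092 = 117.28261
PV of perpetuity: 117.28261 / (1+0.092)^2 = 98.35317
Total PV = 12.10502 + 98.35317 = 110.45818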